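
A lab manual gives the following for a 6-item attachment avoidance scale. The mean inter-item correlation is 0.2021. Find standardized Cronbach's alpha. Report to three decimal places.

Standardized α = k·r̄ / (1 + (k−1)·r̄) = 6 × 0.2021 / (1 + 5 × 0.2021)
  = 1.2126 / 2.0105 = 0.603

standardized Cronbach's alpha = 0.603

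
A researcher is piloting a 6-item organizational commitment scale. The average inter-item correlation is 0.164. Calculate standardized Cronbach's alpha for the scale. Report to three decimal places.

Standardized α = k·r̄ / (1 + (k−1)·r̄) = 6 × 0.164 / (1 + 5 × 0.164)
  = 0.9840 / 1.8200 = 0.541

standardized Cronbach's alpha = 0.541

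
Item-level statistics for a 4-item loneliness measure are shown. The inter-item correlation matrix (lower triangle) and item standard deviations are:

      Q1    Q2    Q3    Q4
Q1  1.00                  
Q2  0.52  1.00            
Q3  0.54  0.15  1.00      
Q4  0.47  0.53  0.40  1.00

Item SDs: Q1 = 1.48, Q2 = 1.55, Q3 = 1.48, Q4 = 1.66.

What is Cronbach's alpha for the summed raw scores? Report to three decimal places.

Cronbach's alpha = 0.755

Σσ²ᵢ = 1.48² + 1.55² + 1.48² + 1.66² = 9.5389
Covariances σ_ij = r_ij · s_i · s_j:
  σ(Q1,Q2) = 0.52 × 1.48 × 1.55 = 1.1929
  σ(Q1,Q3) = 0.54 × 1.48 × 1.48 = 1.1828
  σ(Q1,Q4) = 0.47 × 1.48 × 1.66 = 1.1547
  σ(Q2,Q3) = 0.15 × 1.55 × 1.48 = 0.3441
  σ(Q2,Q4) = 0.53 × 1.55 × 1.66 = 1.3637
  σ(Q3,Q4) = 0.40 × 1.48 × 1.66 = 0.9827
σ²_T = Σσ²ᵢ + 2·Σσ_ij = 9.5389 + 2 × 6.2209 = 21.9807
α = (4/3)·(1 − 9.5389/21.9807) = 0.755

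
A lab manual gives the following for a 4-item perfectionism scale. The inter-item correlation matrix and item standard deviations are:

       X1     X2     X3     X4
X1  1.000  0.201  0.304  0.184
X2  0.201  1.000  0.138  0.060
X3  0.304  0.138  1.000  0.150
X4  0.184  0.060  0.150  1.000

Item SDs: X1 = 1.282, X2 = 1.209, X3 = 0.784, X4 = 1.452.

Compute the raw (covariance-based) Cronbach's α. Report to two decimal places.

Σσ²ᵢ = 1.282² + 1.209² + 0.784² + 1.452² = 5.8282
Covariances σ_ij = r_ij · s_i · s_j:
  σ(X1,X2) = 0.201 × 1.282 × 1.209 = 0.3115
  σ(X1,X3) = 0.304 × 1.282 × 0.784 = 0.3055
  σ(X1,X4) = 0.184 × 1.282 × 1.452 = 0.3425
  σ(X2,X3) = 0.138 × 1.209 × 0.784 = 0.1308
  σ(X2,X4) = 0.060 × 1.209 × 1.452 = 0.1053
  σ(X3,X4) = 0.150 × 0.784 × 1.452 = 0.1708
σ²_T = Σσ²ᵢ + 2·Σσ_ij = 5.8282 + 2 × 1.3664 = 8.5610
α = (4/3)·(1 − 5.8282/8.5610) = 0.43

Cronbach's α = 0.43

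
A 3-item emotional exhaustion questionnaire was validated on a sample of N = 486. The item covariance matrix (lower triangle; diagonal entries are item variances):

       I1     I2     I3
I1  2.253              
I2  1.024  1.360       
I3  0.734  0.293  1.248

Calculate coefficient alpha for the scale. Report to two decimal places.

coefficient alpha = 0.69

Σσᵢ² = 2.253 + 1.360 + 1.248 = 4.861
Sum of the distinct covariances = 2.051
total variance = 4.861 + 2 × 2.051 = 8.963
α = (k/(k−1))·(1 − Σσᵢ²/total variance) = (3/2)·(1 − 4.861/8.963) = 0.69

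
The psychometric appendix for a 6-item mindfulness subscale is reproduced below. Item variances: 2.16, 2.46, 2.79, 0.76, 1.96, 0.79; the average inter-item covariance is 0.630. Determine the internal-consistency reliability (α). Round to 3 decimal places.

ΣVar(i) = 2.16 + 2.46 + 2.79 + 0.76 + 1.96 + 0.79 = 10.92
Sum of the 15 distinct covariances = 15 × 0.630 = 9.450
Var(T) = ΣVar(i) + 2·Σcov = 10.92 + 2 × 9.450 = 29.820
α = (6/5)·(1 − 10.92/29.820) = 0.761

α = 0.761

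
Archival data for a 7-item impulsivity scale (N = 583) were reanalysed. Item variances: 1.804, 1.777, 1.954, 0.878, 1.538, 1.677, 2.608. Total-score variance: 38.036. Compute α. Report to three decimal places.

α = 0.791

Σσ²ᵢ = 1.804 + 1.777 + 1.954 + 0.878 + 1.538 + 1.677 + 2.608 = 12.236
α = (k/(k−1))·(1 − Σσ²ᵢ/σ²_T) = (7/6)·(1 − 12.236/38.036) = 0.791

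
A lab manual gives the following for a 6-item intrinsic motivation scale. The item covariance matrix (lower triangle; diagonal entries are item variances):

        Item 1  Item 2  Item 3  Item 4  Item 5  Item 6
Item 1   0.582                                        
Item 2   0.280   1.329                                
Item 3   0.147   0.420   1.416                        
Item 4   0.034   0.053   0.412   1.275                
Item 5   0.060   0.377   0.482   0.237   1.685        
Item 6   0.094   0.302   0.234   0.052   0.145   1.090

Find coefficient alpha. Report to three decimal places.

Σσᵢ² = 0.582 + 1.329 + 1.416 + 1.275 + 1.685 + 1.090 = 7.377
Sum of the distinct covariances = 3.329
σ²_T = 7.377 + 2 × 3.329 = 14.035
α = (k/(k−1))·(1 − Σσᵢ²/σ²_T) = (6/5)·(1 − 7.377/14.035) = 0.569

α = 0.569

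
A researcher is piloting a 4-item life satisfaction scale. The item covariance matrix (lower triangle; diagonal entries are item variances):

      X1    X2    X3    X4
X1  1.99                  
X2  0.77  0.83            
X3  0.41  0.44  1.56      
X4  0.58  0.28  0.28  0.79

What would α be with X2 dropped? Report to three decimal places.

Remaining items: X1, X3, X4 (k = 3).
Σσ²ᵢ = 1.99 + 1.56 + 0.79 = 4.34
σ²_T = 4.34 + 2 × 1.27 = 6.88
α (item deleted) = (3/2)·(1 − 4.34/6.88) = 0.554

α = 0.554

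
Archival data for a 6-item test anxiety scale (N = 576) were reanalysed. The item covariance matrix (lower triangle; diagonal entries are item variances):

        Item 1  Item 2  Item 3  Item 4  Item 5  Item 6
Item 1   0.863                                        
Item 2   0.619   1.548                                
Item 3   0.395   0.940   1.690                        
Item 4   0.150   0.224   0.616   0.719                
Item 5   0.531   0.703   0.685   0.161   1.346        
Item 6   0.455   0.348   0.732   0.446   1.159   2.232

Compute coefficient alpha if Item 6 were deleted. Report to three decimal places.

Remaining items: Item 1, Item 2, Item 3, Item 4, Item 5 (k = 5).
ΣVar(i) = 0.863 + 1.548 + 1.690 + 0.719 + 1.346 = 6.166
Var(T) = 6.166 + 2 × 5.024 = 16.214
α (item deleted) = (5/4)·(1 − 6.166/16.214) = 0.775

α = 0.775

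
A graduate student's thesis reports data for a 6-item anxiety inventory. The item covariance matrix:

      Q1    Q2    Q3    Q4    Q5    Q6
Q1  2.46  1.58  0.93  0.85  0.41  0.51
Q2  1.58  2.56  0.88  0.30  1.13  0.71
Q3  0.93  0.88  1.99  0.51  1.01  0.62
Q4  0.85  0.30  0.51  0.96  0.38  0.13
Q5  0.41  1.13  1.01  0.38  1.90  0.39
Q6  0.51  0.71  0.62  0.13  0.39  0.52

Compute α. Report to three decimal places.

α = 0.799

Σσᵢ² = 2.46 + 2.56 + 1.99 + 0.96 + 1.90 + 0.52 = 10.39
Sum of off-diagonal covariances = 10.34
σ²_T = 10.39 + 2 × 10.34 = 31.07
α = (k/(k−1))·(1 − Σσᵢ²/σ²_T) = (6/5)·(1 − 10.39/31.07) = 0.799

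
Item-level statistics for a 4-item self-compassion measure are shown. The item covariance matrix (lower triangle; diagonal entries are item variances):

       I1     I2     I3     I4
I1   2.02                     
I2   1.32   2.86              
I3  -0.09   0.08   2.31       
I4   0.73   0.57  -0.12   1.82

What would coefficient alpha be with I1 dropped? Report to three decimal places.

Remaining items: I2, I3, I4 (k = 3).
sum of item variances = 2.86 + 2.31 + 1.82 = 6.99
σ²_T = 6.99 + 2 × 0.53 = 8.05
α (item deleted) = (3/2)·(1 − 6.99/8.05) = 0.198

α = 0.198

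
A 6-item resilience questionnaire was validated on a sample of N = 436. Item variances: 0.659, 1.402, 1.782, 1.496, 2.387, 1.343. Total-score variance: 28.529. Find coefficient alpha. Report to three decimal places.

α = 0.819

ΣVar(i) = 0.659 + 1.402 + 1.782 + 1.496 + 2.387 + 1.343 = 9.069
α = (k/(k−1))·(1 − ΣVar(i)/total variance) = (6/5)·(1 − 9.069/28.529) = 0.819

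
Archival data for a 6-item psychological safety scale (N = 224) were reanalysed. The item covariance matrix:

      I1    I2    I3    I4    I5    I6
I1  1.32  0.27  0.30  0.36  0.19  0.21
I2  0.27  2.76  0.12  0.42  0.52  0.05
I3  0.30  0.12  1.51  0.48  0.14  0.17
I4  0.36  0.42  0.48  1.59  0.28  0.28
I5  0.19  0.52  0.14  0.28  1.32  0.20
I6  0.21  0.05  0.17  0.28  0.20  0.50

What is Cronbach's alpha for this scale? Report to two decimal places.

α = 0.56

ΣVar(i) = 1.32 + 2.76 + 1.51 + 1.59 + 1.32 + 0.50 = 9.00
Sum of off-diagonal covariances = 3.99
Var(T) = 9.00 + 2 × 3.99 = 16.98
α = (k/(k−1))·(1 − ΣVar(i)/Var(T)) = (6/5)·(1 − 9.00/16.98) = 0.56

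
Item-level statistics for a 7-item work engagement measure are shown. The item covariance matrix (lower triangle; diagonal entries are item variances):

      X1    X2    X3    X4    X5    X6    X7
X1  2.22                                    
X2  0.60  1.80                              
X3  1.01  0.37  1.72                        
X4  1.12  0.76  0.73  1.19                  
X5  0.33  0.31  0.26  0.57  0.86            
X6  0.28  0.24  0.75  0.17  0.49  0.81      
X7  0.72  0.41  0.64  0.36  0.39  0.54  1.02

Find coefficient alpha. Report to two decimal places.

coefficient alpha = 0.81

Σσ²ᵢ = 2.22 + 1.80 + 1.72 + 1.19 + 0.86 + 0.81 + 1.02 = 9.62
Sum of off-diagonal covariances = 11.05
Var(T) = 9.62 + 2 × 11.05 = 31.72
α = (k/(k−1))·(1 − Σσ²ᵢ/Var(T)) = (7/6)·(1 − 9.62/31.72) = 0.81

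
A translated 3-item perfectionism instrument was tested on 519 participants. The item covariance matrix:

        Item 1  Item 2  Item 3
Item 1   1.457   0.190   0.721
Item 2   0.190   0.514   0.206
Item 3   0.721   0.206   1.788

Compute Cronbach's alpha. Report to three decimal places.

ΣVar(i) = 1.457 + 0.514 + 1.788 = 3.759
Sum of the distinct covariances = 1.117
σ²_total = 3.759 + 2 × 1.117 = 5.993
α = (k/(k−1))·(1 − ΣVar(i)/σ²_total) = (3/2)·(1 − 3.759/5.993) = 0.559

Cronbach's alpha = 0.559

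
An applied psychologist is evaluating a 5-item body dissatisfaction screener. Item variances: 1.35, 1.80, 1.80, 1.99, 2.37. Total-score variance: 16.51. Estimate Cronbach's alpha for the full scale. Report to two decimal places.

Cronbach's alpha = 0.55

ΣVar(i) = 1.35 + 1.80 + 1.80 + 1.99 + 2.37 = 9.31
α = (k/(k−1))·(1 − ΣVar(i)/σ²_T) = (5/4)·(1 − 9.31/16.51) = 0.55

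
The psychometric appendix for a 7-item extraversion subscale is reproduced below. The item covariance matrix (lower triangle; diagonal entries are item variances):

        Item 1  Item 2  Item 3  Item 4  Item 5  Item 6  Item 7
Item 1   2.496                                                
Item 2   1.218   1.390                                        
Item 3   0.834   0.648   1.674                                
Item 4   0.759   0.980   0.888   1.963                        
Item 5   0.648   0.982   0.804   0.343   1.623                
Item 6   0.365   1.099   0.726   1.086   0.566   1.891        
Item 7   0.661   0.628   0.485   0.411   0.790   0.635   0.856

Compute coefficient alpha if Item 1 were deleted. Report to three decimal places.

coefficient alpha = 0.842

Remaining items: Item 2, Item 3, Item 4, Item 5, Item 6, Item 7 (k = 6).
ΣVar(i) = 1.390 + 1.674 + 1.963 + 1.623 + 1.891 + 0.856 = 9.397
total variance = 9.397 + 2 × 11.071 = 31.539
α (item deleted) = (6/5)·(1 − 9.397/31.539) = 0.842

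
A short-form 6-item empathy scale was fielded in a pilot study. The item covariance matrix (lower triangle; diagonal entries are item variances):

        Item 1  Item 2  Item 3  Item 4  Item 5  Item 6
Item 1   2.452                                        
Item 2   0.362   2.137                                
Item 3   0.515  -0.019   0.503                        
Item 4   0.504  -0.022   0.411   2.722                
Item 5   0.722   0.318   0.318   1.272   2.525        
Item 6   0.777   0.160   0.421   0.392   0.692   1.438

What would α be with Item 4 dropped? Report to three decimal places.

Remaining items: Item 1, Item 2, Item 3, Item 5, Item 6 (k = 5).
sum of item variances = 2.452 + 2.137 + 0.503 + 2.525 + 1.438 = 9.055
Var(T) = 9.055 + 2 × 4.266 = 17.587
α (item deleted) = (5/4)·(1 − 9.055/17.587) = 0.606

α = 0.606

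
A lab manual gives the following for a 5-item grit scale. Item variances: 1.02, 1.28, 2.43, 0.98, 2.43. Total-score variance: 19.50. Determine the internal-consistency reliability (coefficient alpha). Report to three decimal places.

sum of item variances = 1.02 + 1.28 + 2.43 + 0.98 + 2.43 = 8.14
α = (k/(k−1))·(1 − sum of item variances/total variance) = (5/4)·(1 − 8.14/19.50) = 0.728

coefficient alpha = 0.728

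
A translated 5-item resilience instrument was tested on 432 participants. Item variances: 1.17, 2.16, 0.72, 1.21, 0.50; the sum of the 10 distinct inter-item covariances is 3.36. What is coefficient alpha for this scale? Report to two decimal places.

coefficient alpha = 0.67

sum of item variances = 1.17 + 2.16 + 0.72 + 1.21 + 0.50 = 5.76
Sum of distinct covariances = 3.36
total variance = sum of item variances + 2·Σcov = 5.76 + 2 × 3.36 = 12.48
α = (5/4)·(1 − 5.76/12.48) = 0.67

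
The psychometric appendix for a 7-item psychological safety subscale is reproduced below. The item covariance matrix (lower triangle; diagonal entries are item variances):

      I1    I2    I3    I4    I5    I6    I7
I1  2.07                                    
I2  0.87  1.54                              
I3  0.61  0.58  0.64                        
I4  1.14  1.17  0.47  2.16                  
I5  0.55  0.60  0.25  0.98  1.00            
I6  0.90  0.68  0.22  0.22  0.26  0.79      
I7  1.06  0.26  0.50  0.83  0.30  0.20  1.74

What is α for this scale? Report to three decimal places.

α = 0.838

Σσ²ᵢ = 2.07 + 1.54 + 0.64 + 2.16 + 1.00 + 0.79 + 1.74 = 9.94
Sum of the distinct covariances = 12.65
total variance = 9.94 + 2 × 12.65 = 35.24
α = (k/(k−1))·(1 − Σσ²ᵢ/total variance) = (7/6)·(1 − 9.94/35.24) = 0.838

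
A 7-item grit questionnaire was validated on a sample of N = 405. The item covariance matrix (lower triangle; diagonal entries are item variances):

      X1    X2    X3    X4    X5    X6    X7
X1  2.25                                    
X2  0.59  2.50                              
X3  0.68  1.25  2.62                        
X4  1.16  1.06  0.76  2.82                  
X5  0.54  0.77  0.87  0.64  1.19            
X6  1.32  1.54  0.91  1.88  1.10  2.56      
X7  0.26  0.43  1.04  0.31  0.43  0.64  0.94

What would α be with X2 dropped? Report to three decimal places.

α = 0.803

Remaining items: X1, X3, X4, X5, X6, X7 (k = 6).
sum of item variances = 2.25 + 2.62 + 2.82 + 1.19 + 2.56 + 0.94 = 12.38
Var(T) = 12.38 + 2 × 12.54 = 37.46
α (item deleted) = (6/5)·(1 − 12.38/37.46) = 0.803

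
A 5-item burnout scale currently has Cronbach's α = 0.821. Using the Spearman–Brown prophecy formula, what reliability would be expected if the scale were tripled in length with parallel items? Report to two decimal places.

predicted reliability = 0.93

Length factor m = 3
α' = m·α / (1 + (m−1)·α)
   = 3 × 0.821 / (1 + (3 − 1) × 0.821)
   = 2.4630 / 2.6420 = 0.93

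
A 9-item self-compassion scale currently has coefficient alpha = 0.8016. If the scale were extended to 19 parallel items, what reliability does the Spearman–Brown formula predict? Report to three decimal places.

predicted reliability = 0.895

Length factor m = 19/9 = 2.1111
α' = m·α / (1 + (m−1)·α)
   = 19/9 × 0.8016 / (1 + (19/9 − 1) × 0.8016)
   = 1.6923 / 1.8907 = 0.895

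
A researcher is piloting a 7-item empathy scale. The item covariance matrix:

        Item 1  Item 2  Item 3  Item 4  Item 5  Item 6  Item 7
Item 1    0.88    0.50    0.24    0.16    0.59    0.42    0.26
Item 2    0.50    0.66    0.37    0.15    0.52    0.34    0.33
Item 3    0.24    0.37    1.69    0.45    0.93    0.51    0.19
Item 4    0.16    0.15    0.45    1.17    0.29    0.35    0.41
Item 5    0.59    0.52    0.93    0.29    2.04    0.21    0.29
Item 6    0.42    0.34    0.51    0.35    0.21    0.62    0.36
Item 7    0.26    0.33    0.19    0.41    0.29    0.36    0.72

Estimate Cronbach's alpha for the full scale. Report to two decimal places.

Σσ²ᵢ = 0.88 + 0.66 + 1.69 + 1.17 + 2.04 + 0.62 + 0.72 = 7.78
Sum of off-diagonal covariances = 7.87
total variance = 7.78 + 2 × 7.87 = 23.52
α = (k/(k−1))·(1 − Σσ²ᵢ/total variance) = (7/6)·(1 − 7.78/23.52) = 0.78

α = 0.78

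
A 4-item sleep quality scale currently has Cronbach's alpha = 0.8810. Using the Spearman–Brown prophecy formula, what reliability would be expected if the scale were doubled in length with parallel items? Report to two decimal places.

Length factor m = 2
α' = m·α / (1 + (m−1)·α)
   = 2 × 0.8810 / (1 + (2 − 1) × 0.8810)
   = 1.7620 / 1.8810 = 0.94

predicted reliability = 0.94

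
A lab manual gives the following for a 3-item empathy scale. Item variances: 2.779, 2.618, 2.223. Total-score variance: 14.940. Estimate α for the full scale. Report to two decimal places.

Σσ²ᵢ = 2.779 + 2.618 + 2.223 = 7.620
α = (k/(k−1))·(1 − Σσ²ᵢ/σ²_total) = (3/2)·(1 − 7.620/14.940) = 0.73

α = 0.73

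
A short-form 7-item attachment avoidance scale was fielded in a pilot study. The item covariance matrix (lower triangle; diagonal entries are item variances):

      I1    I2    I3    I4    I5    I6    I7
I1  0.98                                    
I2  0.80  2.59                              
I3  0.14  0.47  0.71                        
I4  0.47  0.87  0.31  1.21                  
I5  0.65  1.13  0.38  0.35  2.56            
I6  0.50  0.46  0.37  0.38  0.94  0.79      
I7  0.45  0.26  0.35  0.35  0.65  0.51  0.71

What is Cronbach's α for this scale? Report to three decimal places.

Cronbach's α = 0.809

Σσ²ᵢ = 0.98 + 2.59 + 0.71 + 1.21 + 2.56 + 0.79 + 0.71 = 9.55
Sum of off-diagonal covariances = 10.79
σ²_T = 9.55 + 2 × 10.79 = 31.13
α = (k/(k−1))·(1 − Σσ²ᵢ/σ²_T) = (7/6)·(1 − 9.55/31.13) = 0.809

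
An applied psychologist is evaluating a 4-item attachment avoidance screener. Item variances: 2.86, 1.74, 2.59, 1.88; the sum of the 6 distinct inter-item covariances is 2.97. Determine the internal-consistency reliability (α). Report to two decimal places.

α = 0.53

Σσᵢ² = 2.86 + 1.74 + 2.59 + 1.88 = 9.07
Sum of distinct covariances = 2.97
σ²_T = Σσᵢ² + 2·Σcov = 9.07 + 2 × 2.97 = 15.01
α = (4/3)·(1 − 9.07/15.01) = 0.53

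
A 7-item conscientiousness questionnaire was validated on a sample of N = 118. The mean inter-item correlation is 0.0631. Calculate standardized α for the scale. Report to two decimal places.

standardized α = 0.32

Standardized α = k·r̄ / (1 + (k−1)·r̄) = 7 × 0.0631 / (1 + 6 × 0.0631)
  = 0.4417 / 1.3786 = 0.32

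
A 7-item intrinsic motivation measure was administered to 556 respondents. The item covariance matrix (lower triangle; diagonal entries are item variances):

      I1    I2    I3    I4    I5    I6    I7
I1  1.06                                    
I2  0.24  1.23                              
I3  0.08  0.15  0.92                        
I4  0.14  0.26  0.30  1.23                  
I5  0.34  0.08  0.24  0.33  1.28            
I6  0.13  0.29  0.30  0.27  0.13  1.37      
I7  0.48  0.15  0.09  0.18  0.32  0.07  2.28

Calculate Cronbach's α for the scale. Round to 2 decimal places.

α = 0.58

sum of item variances = 1.06 + 1.23 + 0.92 + 1.23 + 1.28 + 1.37 + 2.28 = 9.37
Sum of the distinct covariances = 4.57
total variance = 9.37 + 2 × 4.57 = 18.51
α = (k/(k−1))·(1 − sum of item variances/total variance) = (7/6)·(1 − 9.37/18.51) = 0.58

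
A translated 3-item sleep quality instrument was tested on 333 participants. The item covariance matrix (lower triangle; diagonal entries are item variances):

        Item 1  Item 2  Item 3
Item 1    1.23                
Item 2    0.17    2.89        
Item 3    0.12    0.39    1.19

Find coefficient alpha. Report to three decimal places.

α = 0.306

ΣVar(i) = 1.23 + 2.89 + 1.19 = 5.31
Sum of the distinct covariances = 0.68
σ²_T = 5.31 + 2 × 0.68 = 6.67
α = (k/(k−1))·(1 − ΣVar(i)/σ²_T) = (3/2)·(1 − 5.31/6.67) = 0.306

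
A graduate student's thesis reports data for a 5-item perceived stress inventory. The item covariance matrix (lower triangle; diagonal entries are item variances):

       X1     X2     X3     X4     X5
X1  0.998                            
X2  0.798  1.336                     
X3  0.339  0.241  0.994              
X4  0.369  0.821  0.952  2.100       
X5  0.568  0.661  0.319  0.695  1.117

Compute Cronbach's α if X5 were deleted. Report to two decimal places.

Remaining items: X1, X2, X3, X4 (k = 4).
ΣVar(i) = 0.998 + 1.336 + 0.994 + 2.100 = 5.428
σ²_T = 5.428 + 2 × 3.520 = 12.468
α (item deleted) = (4/3)·(1 − 5.428/12.468) = 0.75

α = 0.75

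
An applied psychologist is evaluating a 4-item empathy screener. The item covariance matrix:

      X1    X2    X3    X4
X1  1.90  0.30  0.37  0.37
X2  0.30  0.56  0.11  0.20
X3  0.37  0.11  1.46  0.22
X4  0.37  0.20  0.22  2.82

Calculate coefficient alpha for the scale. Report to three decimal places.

Σσᵢ² = 1.90 + 0.56 + 1.46 + 2.82 = 6.74
Σ_{i<j} σ_ij = 1.57
σ²_total = 6.74 + 2 × 1.57 = 9.88
α = (k/(k−1))·(1 − Σσᵢ²/σ²_total) = (4/3)·(1 − 6.74/9.88) = 0.424

coefficient alpha = 0.424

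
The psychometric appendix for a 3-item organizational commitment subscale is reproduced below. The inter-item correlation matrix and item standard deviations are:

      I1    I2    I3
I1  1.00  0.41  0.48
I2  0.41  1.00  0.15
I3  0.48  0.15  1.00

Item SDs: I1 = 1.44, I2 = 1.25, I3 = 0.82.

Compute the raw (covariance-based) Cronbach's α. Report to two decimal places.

Σσ²ᵢ = 1.44² + 1.25² + 0.82² = 4.3085
Covariances σ_ij = r_ij · s_i · s_j:
  σ(I1,I2) = 0.41 × 1.44 × 1.25 = 0.7380
  σ(I1,I3) = 0.48 × 1.44 × 0.82 = 0.5668
  σ(I2,I3) = 0.15 × 1.25 × 0.82 = 0.1537
σ²_T = Σσ²ᵢ + 2·Σσ_ij = 4.3085 + 2 × 1.4585 = 7.2255
α = (3/2)·(1 − 4.3085/7.2255) = 0.61

Cronbach's α = 0.61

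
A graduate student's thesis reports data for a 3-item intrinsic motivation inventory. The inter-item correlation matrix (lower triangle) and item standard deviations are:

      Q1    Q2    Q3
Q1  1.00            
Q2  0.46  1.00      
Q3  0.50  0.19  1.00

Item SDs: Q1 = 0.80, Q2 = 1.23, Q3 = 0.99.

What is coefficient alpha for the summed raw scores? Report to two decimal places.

coefficient alpha = 0.61

Σσ²ᵢ = 0.80² + 1.23² + 0.99² = 3.1330
Covariances σ_ij = r_ij · s_i · s_j:
  σ(Q1,Q2) = 0.46 × 0.80 × 1.23 = 0.4526
  σ(Q1,Q3) = 0.50 × 0.80 × 0.99 = 0.3960
  σ(Q2,Q3) = 0.19 × 1.23 × 0.99 = 0.2314
σ²_T = Σσ²ᵢ + 2·Σσ_ij = 3.1330 + 2 × 1.0800 = 5.2930
α = (3/2)·(1 − 3.1330/5.2930) = 0.61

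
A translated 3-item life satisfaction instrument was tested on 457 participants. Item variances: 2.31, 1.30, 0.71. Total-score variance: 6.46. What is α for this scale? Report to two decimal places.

α = 0.50

ΣVar(i) = 2.31 + 1.30 + 0.71 = 4.32
α = (k/(k−1))·(1 − ΣVar(i)/Var(T)) = (3/2)·(1 − 4.32/6.46) = 0.50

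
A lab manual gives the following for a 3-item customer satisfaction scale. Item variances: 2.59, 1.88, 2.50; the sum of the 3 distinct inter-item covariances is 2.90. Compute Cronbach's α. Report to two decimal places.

α = 0.68

Σσ²ᵢ = 2.59 + 1.88 + 2.50 = 6.97
Sum of distinct covariances = 2.90
Var(T) = Σσ²ᵢ + 2·Σcov = 6.97 + 2 × 2.90 = 12.77
α = (3/2)·(1 − 6.97/12.77) = 0.68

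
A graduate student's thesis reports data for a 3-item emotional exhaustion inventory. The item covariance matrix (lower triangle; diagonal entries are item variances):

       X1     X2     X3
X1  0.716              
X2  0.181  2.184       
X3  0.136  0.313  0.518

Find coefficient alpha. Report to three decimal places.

coefficient alpha = 0.404

Σσᵢ² = 0.716 + 2.184 + 0.518 = 3.418
Σ_{i<j} σ_ij = 0.630
total variance = 3.418 + 2 × 0.630 = 4.678
α = (k/(k−1))·(1 − Σσᵢ²/total variance) = (3/2)·(1 − 3.418/4.678) = 0.404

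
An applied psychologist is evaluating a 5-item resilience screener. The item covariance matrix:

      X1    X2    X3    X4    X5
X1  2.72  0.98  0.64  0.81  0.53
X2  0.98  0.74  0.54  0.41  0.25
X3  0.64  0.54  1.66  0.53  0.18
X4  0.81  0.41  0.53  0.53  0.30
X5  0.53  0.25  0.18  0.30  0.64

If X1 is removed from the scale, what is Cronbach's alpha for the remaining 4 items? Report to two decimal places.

Remaining items: X2, X3, X4, X5 (k = 4).
ΣVar(i) = 0.74 + 1.66 + 0.53 + 0.64 = 3.57
σ²_T = 3.57 + 2 × 2.21 = 7.99
α (item deleted) = (4/3)·(1 − 3.57/7.99) = 0.74

Cronbach's alpha = 0.74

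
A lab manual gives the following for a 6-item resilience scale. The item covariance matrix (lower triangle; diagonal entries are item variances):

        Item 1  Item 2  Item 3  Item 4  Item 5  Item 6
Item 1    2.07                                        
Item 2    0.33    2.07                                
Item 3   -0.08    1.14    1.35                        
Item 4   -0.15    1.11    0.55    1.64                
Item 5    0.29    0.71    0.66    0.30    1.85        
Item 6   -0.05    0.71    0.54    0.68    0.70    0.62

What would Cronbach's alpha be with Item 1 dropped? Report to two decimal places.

α = 0.82

Remaining items: Item 2, Item 3, Item 4, Item 5, Item 6 (k = 5).
ΣVar(i) = 2.07 + 1.35 + 1.64 + 1.85 + 0.62 = 7.53
σ²_total = 7.53 + 2 × 7.10 = 21.73
α (item deleted) = (5/4)·(1 − 7.53/21.73) = 0.82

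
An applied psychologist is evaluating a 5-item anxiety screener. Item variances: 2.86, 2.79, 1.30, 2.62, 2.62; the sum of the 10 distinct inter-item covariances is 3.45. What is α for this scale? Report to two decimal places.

α = 0.45

Σσᵢ² = 2.86 + 2.79 + 1.30 + 2.62 + 2.62 = 12.19
Sum of distinct covariances = 3.45
σ²_total = Σσᵢ² + 2·Σcov = 12.19 + 2 × 3.45 = 19.09
α = (5/4)·(1 − 12.19/19.09) = 0.45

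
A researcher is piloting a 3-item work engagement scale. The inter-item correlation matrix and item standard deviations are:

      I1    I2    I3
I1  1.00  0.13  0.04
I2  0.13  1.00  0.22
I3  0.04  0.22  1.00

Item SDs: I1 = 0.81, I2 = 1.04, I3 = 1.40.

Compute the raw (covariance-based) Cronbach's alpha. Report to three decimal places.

Cronbach's alpha = 0.307

Σσ²ᵢ = 0.81² + 1.04² + 1.40² = 3.6977
Covariances σ_ij = r_ij · s_i · s_j:
  σ(I1,I2) = 0.13 × 0.81 × 1.04 = 0.1095
  σ(I1,I3) = 0.04 × 0.81 × 1.40 = 0.0454
  σ(I2,I3) = 0.22 × 1.04 × 1.40 = 0.3203
σ²_T = Σσ²ᵢ + 2·Σσ_ij = 3.6977 + 2 × 0.4752 = 4.6481
α = (3/2)·(1 − 3.6977/4.6481) = 0.307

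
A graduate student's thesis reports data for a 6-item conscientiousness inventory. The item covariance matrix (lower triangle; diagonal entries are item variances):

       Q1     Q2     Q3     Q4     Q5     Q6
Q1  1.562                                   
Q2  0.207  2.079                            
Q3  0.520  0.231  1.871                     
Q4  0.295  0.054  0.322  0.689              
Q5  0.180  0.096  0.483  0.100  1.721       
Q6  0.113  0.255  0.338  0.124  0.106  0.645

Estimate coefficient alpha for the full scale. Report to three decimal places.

ΣVar(i) = 1.562 + 2.079 + 1.871 + 0.689 + 1.721 + 0.645 = 8.567
Σ_{i<j} σ_ij = 3.424
σ²_total = 8.567 + 2 × 3.424 = 15.415
α = (k/(k−1))·(1 − ΣVar(i)/σ²_total) = (6/5)·(1 − 8.567/15.415) = 0.533

α = 0.533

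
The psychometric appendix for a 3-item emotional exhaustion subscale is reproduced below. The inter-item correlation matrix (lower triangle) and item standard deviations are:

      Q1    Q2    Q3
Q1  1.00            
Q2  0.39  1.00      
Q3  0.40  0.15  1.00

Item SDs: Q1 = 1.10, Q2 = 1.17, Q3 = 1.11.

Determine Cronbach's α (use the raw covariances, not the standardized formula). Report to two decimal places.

Cronbach's α = 0.58

Σσ²ᵢ = 1.10² + 1.17² + 1.11² = 3.8110
Covariances σ_ij = r_ij · s_i · s_j:
  σ(Q1,Q2) = 0.39 × 1.10 × 1.17 = 0.5019
  σ(Q1,Q3) = 0.40 × 1.10 × 1.11 = 0.4884
  σ(Q2,Q3) = 0.15 × 1.17 × 1.11 = 0.1948
σ²_T = Σσ²ᵢ + 2·Σσ_ij = 3.8110 + 2 × 1.1851 = 6.1812
α = (3/2)·(1 − 3.8110/6.1812) = 0.58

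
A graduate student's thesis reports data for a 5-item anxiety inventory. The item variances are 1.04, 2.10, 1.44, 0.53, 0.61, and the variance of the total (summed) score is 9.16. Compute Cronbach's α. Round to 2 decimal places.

Σσ²ᵢ = 1.04 + 2.10 + 1.44 + 0.53 + 0.61 = 5.72
α = (k/(k−1))·(1 − Σσ²ᵢ/total variance) = (5/4)·(1 − 5.72/9.16) = 0.47

α = 0.47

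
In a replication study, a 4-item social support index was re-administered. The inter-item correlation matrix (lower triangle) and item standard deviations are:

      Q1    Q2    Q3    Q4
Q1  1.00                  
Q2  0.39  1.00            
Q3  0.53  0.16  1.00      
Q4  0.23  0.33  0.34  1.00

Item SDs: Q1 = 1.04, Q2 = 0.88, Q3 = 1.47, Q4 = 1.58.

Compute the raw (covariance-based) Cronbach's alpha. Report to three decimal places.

Σσ²ᵢ = 1.04² + 0.88² + 1.47² + 1.58² = 6.5133
Covariances σ_ij = r_ij · s_i · s_j:
  σ(Q1,Q2) = 0.39 × 1.04 × 0.88 = 0.3569
  σ(Q1,Q3) = 0.53 × 1.04 × 1.47 = 0.8103
  σ(Q1,Q4) = 0.23 × 1.04 × 1.58 = 0.3779
  σ(Q2,Q3) = 0.16 × 0.88 × 1.47 = 0.2070
  σ(Q2,Q4) = 0.33 × 0.88 × 1.58 = 0.4588
  σ(Q3,Q4) = 0.34 × 1.47 × 1.58 = 0.7897
σ²_T = Σσ²ᵢ + 2·Σσ_ij = 6.5133 + 2 × 3.0006 = 12.5145
α = (4/3)·(1 − 6.5133/12.5145) = 0.639

α = 0.639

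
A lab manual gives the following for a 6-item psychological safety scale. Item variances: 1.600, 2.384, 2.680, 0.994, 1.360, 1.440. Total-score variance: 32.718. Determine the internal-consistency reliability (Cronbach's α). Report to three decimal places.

Cronbach's α = 0.816

sum of item variances = 1.600 + 2.384 + 2.680 + 0.994 + 1.360 + 1.440 = 10.458
α = (k/(k−1))·(1 − sum of item variances/σ²_total) = (6/5)·(1 − 10.458/32.718) = 0.816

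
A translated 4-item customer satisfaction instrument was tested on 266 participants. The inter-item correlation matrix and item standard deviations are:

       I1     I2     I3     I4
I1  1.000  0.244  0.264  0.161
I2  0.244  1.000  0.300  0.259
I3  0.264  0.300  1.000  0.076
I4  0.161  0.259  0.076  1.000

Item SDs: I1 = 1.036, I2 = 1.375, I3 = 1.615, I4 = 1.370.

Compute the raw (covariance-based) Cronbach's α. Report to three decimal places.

Cronbach's α = 0.514

Σσ²ᵢ = 1.036² + 1.375² + 1.615² + 1.370² = 7.4490
Covariances σ_ij = r_ij · s_i · s_j:
  σ(I1,I2) = 0.244 × 1.036 × 1.375 = 0.3476
  σ(I1,I3) = 0.264 × 1.036 × 1.615 = 0.4417
  σ(I1,I4) = 0.161 × 1.036 × 1.370 = 0.2285
  σ(I2,I3) = 0.300 × 1.375 × 1.615 = 0.6662
  σ(I2,I4) = 0.259 × 1.375 × 1.370 = 0.4879
  σ(I3,I4) = 0.076 × 1.615 × 1.370 = 0.1682
σ²_T = Σσ²ᵢ + 2·Σσ_ij = 7.4490 + 2 × 2.3401 = 12.1292
α = (4/3)·(1 − 7.4490/12.1292) = 0.514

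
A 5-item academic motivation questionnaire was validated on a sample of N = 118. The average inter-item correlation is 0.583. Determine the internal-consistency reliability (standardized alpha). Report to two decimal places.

standardized alpha = 0.87

Standardized α = k·r̄ / (1 + (k−1)·r̄) = 5 × 0.583 / (1 + 4 × 0.583)
  = 2.9150 / 3.3320 = 0.87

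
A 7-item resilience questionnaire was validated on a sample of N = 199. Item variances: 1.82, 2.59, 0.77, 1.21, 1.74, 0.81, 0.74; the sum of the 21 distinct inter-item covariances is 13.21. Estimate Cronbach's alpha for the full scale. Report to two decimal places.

Σσᵢ² = 1.82 + 2.59 + 0.77 + 1.21 + 1.74 + 0.81 + 0.74 = 9.68
Sum of distinct covariances = 13.21
total variance = Σσᵢ² + 2·Σcov = 9.68 + 2 × 13.21 = 36.10
α = (7/6)·(1 − 9.68/36.10) = 0.85

Cronbach's alpha = 0.85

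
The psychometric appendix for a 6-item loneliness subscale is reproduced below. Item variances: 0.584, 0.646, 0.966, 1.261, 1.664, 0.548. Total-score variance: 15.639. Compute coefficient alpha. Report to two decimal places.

Σσ²ᵢ = 0.584 + 0.646 + 0.966 + 1.261 + 1.664 + 0.548 = 5.669
α = (k/(k−1))·(1 − Σσ²ᵢ/Var(T)) = (6/5)·(1 − 5.669/15.639) = 0.77

coefficient alpha = 0.77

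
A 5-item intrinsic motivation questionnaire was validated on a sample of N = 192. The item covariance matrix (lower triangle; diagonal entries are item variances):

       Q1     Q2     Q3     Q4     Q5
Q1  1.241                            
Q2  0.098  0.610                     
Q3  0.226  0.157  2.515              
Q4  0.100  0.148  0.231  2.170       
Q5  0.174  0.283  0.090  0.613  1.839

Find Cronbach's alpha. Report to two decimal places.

α = 0.42

Σσᵢ² = 1.241 + 0.610 + 2.515 + 2.170 + 1.839 = 8.375
Sum of the distinct covariances = 2.120
σ²_total = 8.375 + 2 × 2.120 = 12.615
α = (k/(k−1))·(1 − Σσᵢ²/σ²_total) = (5/4)·(1 − 8.375/12.615) = 0.42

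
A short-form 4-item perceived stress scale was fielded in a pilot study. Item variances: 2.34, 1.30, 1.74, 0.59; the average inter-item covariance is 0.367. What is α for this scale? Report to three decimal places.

α = 0.566

ΣVar(i) = 2.34 + 1.30 + 1.74 + 0.59 = 5.97
Sum of the 6 distinct covariances = 6 × 0.367 = 2.202
total variance = ΣVar(i) + 2·Σcov = 5.97 + 2 × 2.202 = 10.374
α = (4/3)·(1 − 5.97/10.374) = 0.566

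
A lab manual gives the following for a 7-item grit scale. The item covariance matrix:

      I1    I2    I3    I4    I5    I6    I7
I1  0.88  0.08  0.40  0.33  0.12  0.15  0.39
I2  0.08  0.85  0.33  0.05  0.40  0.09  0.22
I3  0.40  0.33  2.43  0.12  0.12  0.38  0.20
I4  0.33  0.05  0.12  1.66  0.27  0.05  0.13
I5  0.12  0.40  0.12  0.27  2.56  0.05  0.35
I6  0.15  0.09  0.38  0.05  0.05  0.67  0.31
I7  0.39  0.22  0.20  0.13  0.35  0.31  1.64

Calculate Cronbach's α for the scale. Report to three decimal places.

Cronbach's α = 0.536

sum of item variances = 0.88 + 0.85 + 2.43 + 1.66 + 2.56 + 0.67 + 1.64 = 10.69
Sum of the distinct covariances = 4.54
σ²_T = 10.69 + 2 × 4.54 = 19.77
α = (k/(k−1))·(1 − sum of item variances/σ²_T) = (7/6)·(1 − 10.69/19.77) = 0.536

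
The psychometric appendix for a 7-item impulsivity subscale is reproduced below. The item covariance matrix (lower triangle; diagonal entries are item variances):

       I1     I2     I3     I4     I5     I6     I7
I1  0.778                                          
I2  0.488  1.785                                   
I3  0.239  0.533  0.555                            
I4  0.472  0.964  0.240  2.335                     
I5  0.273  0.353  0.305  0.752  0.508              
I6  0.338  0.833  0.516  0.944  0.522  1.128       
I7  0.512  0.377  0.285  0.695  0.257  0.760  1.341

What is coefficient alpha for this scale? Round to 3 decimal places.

ΣVar(i) = 0.778 + 1.785 + 0.555 + 2.335 + 0.508 + 1.128 + 1.341 = 8.430
Sum of off-diagonal covariances = 10.658
total variance = 8.430 + 2 × 10.658 = 29.746
α = (k/(k−1))·(1 − ΣVar(i)/total variance) = (7/6)·(1 − 8.430/29.746) = 0.836

coefficient alpha = 0.836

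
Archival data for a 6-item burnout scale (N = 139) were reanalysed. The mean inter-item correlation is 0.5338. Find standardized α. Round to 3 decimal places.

α = 0.873

Standardized α = k·r̄ / (1 + (k−1)·r̄) = 6 × 0.5338 / (1 + 5 × 0.5338)
  = 3.2028 / 3.6690 = 0.873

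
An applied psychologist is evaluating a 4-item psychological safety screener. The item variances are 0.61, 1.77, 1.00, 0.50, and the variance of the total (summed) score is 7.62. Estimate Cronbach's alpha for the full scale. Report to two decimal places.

sum of item variances = 0.61 + 1.77 + 1.00 + 0.50 = 3.88
α = (k/(k−1))·(1 − sum of item variances/Var(T)) = (4/3)·(1 − 3.88/7.62) = 0.65

Cronbach's alpha = 0.65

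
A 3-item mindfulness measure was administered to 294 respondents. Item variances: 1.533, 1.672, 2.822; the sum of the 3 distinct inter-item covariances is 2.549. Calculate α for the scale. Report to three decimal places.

Σσᵢ² = 1.533 + 1.672 + 2.822 = 6.027
Sum of distinct covariances = 2.549
Var(T) = Σσᵢ² + 2·Σcov = 6.027 + 2 × 2.549 = 11.125
α = (3/2)·(1 − 6.027/11.125) = 0.687

α = 0.687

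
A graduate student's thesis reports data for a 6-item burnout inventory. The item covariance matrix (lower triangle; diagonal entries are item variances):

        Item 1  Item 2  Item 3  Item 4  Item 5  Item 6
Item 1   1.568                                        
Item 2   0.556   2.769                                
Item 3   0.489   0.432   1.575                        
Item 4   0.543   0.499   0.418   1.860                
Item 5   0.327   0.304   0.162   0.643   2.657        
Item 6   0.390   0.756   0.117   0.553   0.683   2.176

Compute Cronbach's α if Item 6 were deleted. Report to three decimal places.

Remaining items: Item 1, Item 2, Item 3, Item 4, Item 5 (k = 5).
Σσᵢ² = 1.568 + 2.769 + 1.575 + 1.860 + 2.657 = 10.429
Var(T) = 10.429 + 2 × 4.373 = 19.175
α (item deleted) = (5/4)·(1 − 10.429/19.175) = 0.570

Cronbach's α = 0.570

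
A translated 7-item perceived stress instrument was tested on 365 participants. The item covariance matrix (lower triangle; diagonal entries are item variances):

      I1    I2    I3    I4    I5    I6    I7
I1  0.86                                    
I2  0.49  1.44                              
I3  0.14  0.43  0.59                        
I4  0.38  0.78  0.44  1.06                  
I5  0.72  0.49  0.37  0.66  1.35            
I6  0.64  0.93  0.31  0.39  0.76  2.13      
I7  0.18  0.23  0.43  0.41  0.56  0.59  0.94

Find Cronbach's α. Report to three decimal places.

α = 0.830

sum of item variances = 0.86 + 1.44 + 0.59 + 1.06 + 1.35 + 2.13 + 0.94 = 8.37
Σ_{i<j} σ_ij = 10.33
σ²_total = 8.37 + 2 × 10.33 = 29.03
α = (k/(k−1))·(1 − sum of item variances/σ²_total) = (7/6)·(1 − 8.37/29.03) = 0.830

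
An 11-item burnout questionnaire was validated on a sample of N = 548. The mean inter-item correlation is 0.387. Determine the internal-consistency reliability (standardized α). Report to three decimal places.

standardized α = 0.874

Standardized α = k·r̄ / (1 + (k−1)·r̄) = 11 × 0.387 / (1 + 10 × 0.387)
  = 4.2570 / 4.8700 = 0.874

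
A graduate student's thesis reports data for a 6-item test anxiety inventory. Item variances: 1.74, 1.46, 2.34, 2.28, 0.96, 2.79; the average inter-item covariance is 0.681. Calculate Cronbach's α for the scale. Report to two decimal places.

sum of item variances = 1.74 + 1.46 + 2.34 + 2.28 + 0.96 + 2.79 = 11.57
Sum of the 15 distinct covariances = 15 × 0.681 = 10.215
total variance = sum of item variances + 2·Σcov = 11.57 + 2 × 10.215 = 32.000
α = (6/5)·(1 − 11.57/32.000) = 0.77

α = 0.77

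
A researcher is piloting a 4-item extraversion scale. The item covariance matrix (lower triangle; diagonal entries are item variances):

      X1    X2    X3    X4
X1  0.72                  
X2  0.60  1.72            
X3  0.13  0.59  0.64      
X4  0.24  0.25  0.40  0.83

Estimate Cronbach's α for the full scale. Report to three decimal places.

Cronbach's α = 0.707

ΣVar(i) = 0.72 + 1.72 + 0.64 + 0.83 = 3.91
Sum of the distinct covariances = 2.21
Var(T) = 3.91 + 2 × 2.21 = 8.33
α = (k/(k−1))·(1 − ΣVar(i)/Var(T)) = (4/3)·(1 − 3.91/8.33) = 0.707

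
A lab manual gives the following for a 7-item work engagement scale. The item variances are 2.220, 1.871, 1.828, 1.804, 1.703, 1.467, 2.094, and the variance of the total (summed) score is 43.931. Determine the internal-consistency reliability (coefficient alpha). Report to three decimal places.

coefficient alpha = 0.822

ΣVar(i) = 2.220 + 1.871 + 1.828 + 1.804 + 1.703 + 1.467 + 2.094 = 12.987
α = (k/(k−1))·(1 − ΣVar(i)/Var(T)) = (7/6)·(1 − 12.987/43.931) = 0.822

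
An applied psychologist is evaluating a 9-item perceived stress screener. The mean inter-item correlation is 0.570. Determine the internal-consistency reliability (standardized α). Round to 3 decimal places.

Standardized α = k·r̄ / (1 + (k−1)·r̄) = 9 × 0.570 / (1 + 8 × 0.570)
  = 5.1300 / 5.5600 = 0.923

standardized α = 0.923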